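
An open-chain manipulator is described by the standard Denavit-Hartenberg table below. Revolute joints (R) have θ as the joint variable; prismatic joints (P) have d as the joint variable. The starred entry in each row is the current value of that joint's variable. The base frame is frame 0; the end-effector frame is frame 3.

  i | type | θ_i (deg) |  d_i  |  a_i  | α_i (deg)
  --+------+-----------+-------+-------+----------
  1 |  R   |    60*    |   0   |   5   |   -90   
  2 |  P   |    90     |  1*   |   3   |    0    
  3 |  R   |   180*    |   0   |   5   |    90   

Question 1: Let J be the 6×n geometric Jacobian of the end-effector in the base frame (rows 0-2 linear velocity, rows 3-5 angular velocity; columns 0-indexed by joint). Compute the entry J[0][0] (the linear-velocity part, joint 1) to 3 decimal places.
axis z_0 = ẑ; lever o_n−o_0 = (1.6340,4.8301,2.0000)
cross product → J_v[:, 0] = (-4.8301,1.6340,0.0000)
J_ω[:, 0] = z_0
entry J[0][0] = -4.8301

-4.830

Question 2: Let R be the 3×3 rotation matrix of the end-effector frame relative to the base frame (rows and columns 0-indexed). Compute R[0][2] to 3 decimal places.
End-effector z-axis (col 2 of R) = (-0.5000,-0.8660,-0.0000)
R[0][2] = -0.5000

-0.500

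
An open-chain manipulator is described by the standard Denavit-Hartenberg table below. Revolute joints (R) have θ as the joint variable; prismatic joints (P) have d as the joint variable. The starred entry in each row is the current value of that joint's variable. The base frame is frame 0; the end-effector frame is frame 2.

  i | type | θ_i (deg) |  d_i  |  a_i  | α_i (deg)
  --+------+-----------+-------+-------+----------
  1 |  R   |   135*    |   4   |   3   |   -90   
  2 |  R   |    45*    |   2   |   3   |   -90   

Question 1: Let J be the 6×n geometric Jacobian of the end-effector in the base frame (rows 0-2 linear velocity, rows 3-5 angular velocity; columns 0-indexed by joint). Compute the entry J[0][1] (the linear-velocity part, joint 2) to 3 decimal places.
axis z_1 = (-0.7071,-0.7071,0.0000); lever o_n−o_1 = (-2.9142,0.0858,-2.1213)
cross product → J_v[:, 1] = (1.5000,-1.5000,-2.1213)
J_ω[:, 1] = z_1
entry J[0][1] = 1.5000

1.500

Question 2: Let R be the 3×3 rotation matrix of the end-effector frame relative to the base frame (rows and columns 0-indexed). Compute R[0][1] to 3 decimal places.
0.707

End-effector y-axis (col 1 of R) = (0.7071,0.7071,-0.0000)
R[0][1] = 0.7071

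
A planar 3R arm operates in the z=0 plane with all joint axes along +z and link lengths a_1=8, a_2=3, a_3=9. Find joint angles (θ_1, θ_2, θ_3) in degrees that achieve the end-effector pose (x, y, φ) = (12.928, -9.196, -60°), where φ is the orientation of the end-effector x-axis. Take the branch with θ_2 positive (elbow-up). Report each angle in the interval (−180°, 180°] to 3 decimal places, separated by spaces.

-30.000 90.005 -120.005

wrist centre = target − a_3·(cos φ, sin φ) = (8.4280, -1.4018)
cos θ_2 = (72.9961−8²−3²)/(2·8·3) = -0.0001; θ_2 = 90.0046° (elbow-up)
β = atan2(-1.4018,8.4280) = -9.4432°; ψ = atan2(3.0000,7.9998) = 20.5566°
θ_1 = β − ψ = -29.9998°
θ_3 = φ − θ_1 − θ_2 = -120.0048° (wrapped to (-180°,180°])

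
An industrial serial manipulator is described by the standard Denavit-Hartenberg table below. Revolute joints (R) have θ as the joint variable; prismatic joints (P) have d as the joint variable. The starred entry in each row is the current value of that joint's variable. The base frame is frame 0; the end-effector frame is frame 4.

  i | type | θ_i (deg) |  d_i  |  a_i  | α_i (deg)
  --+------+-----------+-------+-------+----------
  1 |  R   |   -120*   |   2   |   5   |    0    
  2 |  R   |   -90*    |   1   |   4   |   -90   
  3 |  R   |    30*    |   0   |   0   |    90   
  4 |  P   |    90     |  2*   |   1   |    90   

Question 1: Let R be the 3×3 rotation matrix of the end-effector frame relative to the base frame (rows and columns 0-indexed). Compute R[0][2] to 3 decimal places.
-0.750

End-effector z-axis (col 2 of R) = (-0.7500,0.4330,-0.5000)
R[0][2] = -0.7500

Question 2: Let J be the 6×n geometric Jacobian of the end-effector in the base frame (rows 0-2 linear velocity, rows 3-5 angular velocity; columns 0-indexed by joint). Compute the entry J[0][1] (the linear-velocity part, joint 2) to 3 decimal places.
-1.634

axis z_1 = (0.0000,0.0000,1.0000); lever o_n−o_1 = (-4.8301,1.6340,2.7321)
cross product → J_v[:, 1] = (-1.6340,-4.8301,0.0000)
J_ω[:, 1] = z_1
entry J[0][1] = -1.6340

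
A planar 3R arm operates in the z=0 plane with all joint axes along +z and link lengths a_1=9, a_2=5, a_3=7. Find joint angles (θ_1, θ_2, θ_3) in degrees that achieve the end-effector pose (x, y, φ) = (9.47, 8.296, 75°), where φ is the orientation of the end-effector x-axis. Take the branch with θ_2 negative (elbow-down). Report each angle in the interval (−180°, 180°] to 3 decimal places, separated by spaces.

wrist centre = target − a_3·(cos φ, sin φ) = (7.6583, 1.5345)
cos θ_2 = (61.0038−9²−5²)/(2·9·5) = -0.5000; θ_2 = -119.9972° (elbow-down)
β = atan2(1.5345,7.6583) = 11.3305°; ψ = atan2(-4.3302,6.5002) = -33.6704°
θ_1 = β − ψ = 45.0009°
θ_3 = φ − θ_1 − θ_2 = 149.9963° (wrapped to (-180°,180°])

45.001 -119.997 149.996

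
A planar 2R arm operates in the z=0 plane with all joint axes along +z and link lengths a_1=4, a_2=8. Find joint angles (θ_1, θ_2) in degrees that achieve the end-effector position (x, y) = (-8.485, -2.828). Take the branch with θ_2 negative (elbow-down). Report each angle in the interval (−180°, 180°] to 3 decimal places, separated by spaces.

-98.127 -90.006

cos θ_2 = (79.9928−4²−8²)/(2·4·8) = -0.0001; θ_2 = -90.0064° (elbow-down)
β = atan2(-2.8280,-8.4850) = -161.5671°; ψ = atan2(-8.0000,3.9991) = -63.4401°
θ_1 = β − ψ = -98.1270°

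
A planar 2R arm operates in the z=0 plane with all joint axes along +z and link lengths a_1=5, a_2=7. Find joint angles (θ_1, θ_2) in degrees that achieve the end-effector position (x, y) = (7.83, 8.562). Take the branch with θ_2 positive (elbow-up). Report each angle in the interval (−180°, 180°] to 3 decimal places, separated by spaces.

29.995 30.008

cos θ_2 = (134.6167−5²−7²)/(2·5·7) = 0.8660; θ_2 = 30.0082° (elbow-up)
β = atan2(8.5620,7.8300) = 47.5569°; ψ = atan2(3.5009,11.0617) = 17.5619°
θ_1 = β − ψ = 29.9950°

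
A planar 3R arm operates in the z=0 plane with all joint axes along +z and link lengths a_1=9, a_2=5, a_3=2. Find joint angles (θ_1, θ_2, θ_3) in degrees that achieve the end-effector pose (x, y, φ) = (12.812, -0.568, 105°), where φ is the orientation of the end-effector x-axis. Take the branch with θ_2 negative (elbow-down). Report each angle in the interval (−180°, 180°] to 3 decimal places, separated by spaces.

0.006 -30.018 135.011

wrist centre = target − a_3·(cos φ, sin φ) = (13.3296, -2.4999)
cos θ_2 = (183.9285−9²−5²)/(2·9·5) = 0.8659; θ_2 = -30.0175° (elbow-down)
β = atan2(-2.4999,13.3296) = -10.6219°; ψ = atan2(-2.5013,13.3294) = -10.6283°
θ_1 = β − ψ = 0.0063°
θ_3 = φ − θ_1 − θ_2 = 135.0112° (wrapped to (-180°,180°])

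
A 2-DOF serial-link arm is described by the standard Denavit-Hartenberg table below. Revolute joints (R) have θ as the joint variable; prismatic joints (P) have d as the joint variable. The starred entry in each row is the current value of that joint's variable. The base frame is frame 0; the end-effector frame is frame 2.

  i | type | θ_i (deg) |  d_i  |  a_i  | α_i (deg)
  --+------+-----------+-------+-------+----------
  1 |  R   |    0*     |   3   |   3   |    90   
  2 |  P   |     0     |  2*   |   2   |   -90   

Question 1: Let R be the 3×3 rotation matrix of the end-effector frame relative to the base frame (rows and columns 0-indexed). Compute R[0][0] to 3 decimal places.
End-effector x-axis (col 0 of R) = (1.0000,0.0000,0.0000)
R[0][0] = 1.0000

1.000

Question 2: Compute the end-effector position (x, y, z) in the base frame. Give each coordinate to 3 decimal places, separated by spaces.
after link 1: o_1 = (3.0000, 0.0000, 3.0000)
after link 2: o_2 = (5.0000, -2.0000, 3.0000)

5.000 -2.000 3.000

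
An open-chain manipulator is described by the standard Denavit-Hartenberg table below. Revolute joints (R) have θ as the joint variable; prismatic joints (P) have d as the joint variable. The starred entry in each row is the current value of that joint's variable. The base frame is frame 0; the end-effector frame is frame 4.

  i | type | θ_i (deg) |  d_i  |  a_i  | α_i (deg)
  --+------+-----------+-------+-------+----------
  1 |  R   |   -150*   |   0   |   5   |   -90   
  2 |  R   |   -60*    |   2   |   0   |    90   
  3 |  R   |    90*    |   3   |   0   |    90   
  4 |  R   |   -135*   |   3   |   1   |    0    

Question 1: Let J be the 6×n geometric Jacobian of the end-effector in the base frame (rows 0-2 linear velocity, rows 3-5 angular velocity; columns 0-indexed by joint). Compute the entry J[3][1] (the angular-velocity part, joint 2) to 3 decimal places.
0.500

axis z_1 = (0.5000,-0.8660,0.0000); lever o_n−o_1 = (1.0671,-0.8768,3.7445)
cross product → J_v[:, 1] = (-3.2429,-1.8723,0.4857)
J_ω[:, 1] = z_1
entry J[3][1] = 0.5000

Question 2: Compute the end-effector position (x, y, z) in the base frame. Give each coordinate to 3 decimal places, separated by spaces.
after link 1: o_1 = (-4.3301, -2.5000, 0.0000)
after link 2: o_2 = (-3.3301, -4.2321, 0.0000)
after link 3: o_3 = (-1.0801, -2.9330, 1.5000)
after link 4: o_4 = (-3.2630, -3.3768, 3.7445)

-3.263 -3.377 3.745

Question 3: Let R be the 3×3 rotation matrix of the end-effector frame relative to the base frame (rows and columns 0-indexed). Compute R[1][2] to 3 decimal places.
-0.250

End-effector z-axis (col 2 of R) = (-0.4330,-0.2500,0.8660)
R[1][2] = -0.2500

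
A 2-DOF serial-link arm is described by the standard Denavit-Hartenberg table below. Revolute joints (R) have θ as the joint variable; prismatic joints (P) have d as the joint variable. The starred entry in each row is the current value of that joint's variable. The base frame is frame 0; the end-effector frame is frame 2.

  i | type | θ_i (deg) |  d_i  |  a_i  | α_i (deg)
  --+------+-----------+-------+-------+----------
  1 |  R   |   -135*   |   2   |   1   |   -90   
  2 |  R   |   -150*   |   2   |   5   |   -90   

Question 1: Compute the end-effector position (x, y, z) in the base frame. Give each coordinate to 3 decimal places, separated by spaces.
3.769 0.941 4.500

after link 1: o_1 = (-0.7071, -0.7071, 2.0000)
after link 2: o_2 = (3.7690, 0.9405, 4.5000)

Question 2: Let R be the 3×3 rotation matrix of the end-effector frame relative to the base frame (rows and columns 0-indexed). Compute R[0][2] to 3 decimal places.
-0.354

End-effector z-axis (col 2 of R) = (-0.3536,-0.3536,0.8660)
R[0][2] = -0.3536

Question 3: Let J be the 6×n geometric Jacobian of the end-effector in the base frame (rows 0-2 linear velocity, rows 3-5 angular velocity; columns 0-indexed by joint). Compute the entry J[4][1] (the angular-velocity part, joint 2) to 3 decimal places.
axis z_1 = (0.7071,-0.7071,0.0000); lever o_n−o_1 = (4.4761,1.6476,2.5000)
cross product → J_v[:, 1] = (-1.7678,-1.7678,4.3301)
J_ω[:, 1] = z_1
entry J[4][1] = -0.7071

-0.707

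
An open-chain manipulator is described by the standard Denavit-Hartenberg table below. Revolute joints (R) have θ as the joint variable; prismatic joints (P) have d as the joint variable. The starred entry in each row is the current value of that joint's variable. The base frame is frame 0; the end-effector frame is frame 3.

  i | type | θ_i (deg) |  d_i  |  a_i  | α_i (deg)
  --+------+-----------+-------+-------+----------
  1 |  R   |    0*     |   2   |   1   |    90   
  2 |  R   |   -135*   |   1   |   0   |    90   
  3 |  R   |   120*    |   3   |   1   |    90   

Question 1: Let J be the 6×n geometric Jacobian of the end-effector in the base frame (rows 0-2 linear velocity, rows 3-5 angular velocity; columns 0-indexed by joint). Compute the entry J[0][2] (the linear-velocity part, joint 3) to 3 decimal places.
0.612

axis z_2 = (-0.7071,-0.0000,0.7071); lever o_n−o_2 = (-1.7678,-0.8660,2.4749)
cross product → J_v[:, 2] = (0.6124,0.5000,0.6124)
J_ω[:, 2] = z_2
entry J[0][2] = 0.6124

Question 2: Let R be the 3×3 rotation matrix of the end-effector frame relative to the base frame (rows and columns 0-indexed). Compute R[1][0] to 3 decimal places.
-0.866

End-effector x-axis (col 0 of R) = (0.3536,-0.8660,0.3536)
R[1][0] = -0.8660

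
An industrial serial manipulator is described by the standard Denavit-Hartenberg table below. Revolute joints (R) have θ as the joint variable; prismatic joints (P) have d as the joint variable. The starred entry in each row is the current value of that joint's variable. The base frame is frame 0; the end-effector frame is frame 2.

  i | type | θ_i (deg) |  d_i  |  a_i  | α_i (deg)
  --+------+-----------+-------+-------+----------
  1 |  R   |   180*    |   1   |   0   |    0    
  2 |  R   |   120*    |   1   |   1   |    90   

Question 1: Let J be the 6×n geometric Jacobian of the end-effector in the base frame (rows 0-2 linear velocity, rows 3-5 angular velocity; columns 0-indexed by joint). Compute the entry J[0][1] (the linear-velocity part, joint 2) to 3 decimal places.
axis z_1 = (0.0000,0.0000,1.0000); lever o_n−o_1 = (0.5000,-0.8660,1.0000)
cross product → J_v[:, 1] = (0.8660,0.5000,-0.0000)
J_ω[:, 1] = z_1
entry J[0][1] = 0.8660

0.866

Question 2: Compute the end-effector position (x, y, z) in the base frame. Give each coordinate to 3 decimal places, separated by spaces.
after link 1: o_1 = (0.0000, 0.0000, 1.0000)
after link 2: o_2 = (0.5000, -0.8660, 2.0000)

0.500 -0.866 2.000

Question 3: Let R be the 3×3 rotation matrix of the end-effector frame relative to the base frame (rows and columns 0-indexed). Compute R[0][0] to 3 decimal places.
0.500

End-effector x-axis (col 0 of R) = (0.5000,-0.8660,0.0000)
R[0][0] = 0.5000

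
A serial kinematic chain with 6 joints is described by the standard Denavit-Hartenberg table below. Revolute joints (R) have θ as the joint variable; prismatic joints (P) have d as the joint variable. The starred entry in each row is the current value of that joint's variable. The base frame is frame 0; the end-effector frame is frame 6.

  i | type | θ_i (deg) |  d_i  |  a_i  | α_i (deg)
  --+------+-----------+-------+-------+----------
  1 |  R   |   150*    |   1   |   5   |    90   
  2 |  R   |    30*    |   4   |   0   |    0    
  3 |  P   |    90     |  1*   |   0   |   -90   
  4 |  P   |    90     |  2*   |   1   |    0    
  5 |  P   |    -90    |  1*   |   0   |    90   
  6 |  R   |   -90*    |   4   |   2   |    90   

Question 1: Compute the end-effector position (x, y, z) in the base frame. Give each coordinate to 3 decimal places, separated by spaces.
after link 1: o_1 = (-4.3301, 2.5000, 1.0000)
after link 2: o_2 = (-2.3301, 5.9641, 1.0000)
after link 3: o_3 = (-1.8301, 6.8301, 1.0000)
after link 4: o_4 = (-0.8301, 5.0981, 0.0000)
after link 5: o_5 = (-0.0801, 4.6651, -0.5000)
after link 6: o_6 = (0.4199, 8.9952, 0.5000)

0.420 8.995 0.500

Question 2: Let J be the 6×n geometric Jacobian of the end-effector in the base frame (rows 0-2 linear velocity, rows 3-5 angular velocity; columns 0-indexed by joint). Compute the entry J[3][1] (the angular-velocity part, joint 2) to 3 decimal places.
0.500

axis z_1 = (0.5000,0.8660,0.0000); lever o_n−o_1 = (4.7500,6.4952,-0.5000)
cross product → J_v[:, 1] = (-0.4330,0.2500,-0.8660)
J_ω[:, 1] = z_1
entry J[3][1] = 0.5000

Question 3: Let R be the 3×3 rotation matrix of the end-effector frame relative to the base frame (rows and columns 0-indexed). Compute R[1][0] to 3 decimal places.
0.433

End-effector x-axis (col 0 of R) = (-0.7500,0.4330,0.5000)
R[1][0] = 0.4330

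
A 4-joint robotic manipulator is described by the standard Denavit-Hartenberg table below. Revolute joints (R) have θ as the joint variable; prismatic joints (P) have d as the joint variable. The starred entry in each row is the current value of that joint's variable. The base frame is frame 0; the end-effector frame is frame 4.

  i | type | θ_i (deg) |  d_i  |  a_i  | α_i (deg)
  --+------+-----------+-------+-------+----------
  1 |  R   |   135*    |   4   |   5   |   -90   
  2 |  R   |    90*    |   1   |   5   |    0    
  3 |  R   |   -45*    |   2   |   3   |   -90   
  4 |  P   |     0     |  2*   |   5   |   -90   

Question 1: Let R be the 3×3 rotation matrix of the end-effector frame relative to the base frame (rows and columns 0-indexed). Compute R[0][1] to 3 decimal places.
-0.500

End-effector y-axis (col 1 of R) = (-0.5000,0.5000,0.7071)
R[0][1] = -0.5000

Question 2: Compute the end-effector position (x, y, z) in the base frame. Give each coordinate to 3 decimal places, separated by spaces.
-8.657 4.414 -8.071

after link 1: o_1 = (-3.5355, 3.5355, 4.0000)
after link 2: o_2 = (-4.2426, 2.8284, -1.0000)
after link 3: o_3 = (-7.1569, 2.9142, -3.1213)
after link 4: o_4 = (-8.6569, 4.4142, -8.0711)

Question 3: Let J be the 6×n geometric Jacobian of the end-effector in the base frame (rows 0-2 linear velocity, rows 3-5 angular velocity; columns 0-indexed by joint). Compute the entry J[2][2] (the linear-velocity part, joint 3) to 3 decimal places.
-4.243

axis z_2 = (-0.7071,-0.7071,0.0000); lever o_n−o_2 = (-4.4142,1.5858,-7.0711)
cross product → J_v[:, 2] = (5.0000,-5.0000,-4.2426)
J_ω[:, 2] = z_2
entry J[2][2] = -4.2426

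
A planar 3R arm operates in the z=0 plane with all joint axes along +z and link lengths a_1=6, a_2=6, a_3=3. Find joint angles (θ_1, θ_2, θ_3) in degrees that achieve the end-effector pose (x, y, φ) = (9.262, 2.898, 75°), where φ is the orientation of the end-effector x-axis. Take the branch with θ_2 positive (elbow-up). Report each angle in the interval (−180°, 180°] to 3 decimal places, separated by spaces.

-44.997 89.996 30.000

wrist centre = target − a_3·(cos φ, sin φ) = (8.4855, 0.0002)
cos θ_2 = (72.0044−6²−6²)/(2·6·6) = 0.0001; θ_2 = 89.9965° (elbow-up)
β = atan2(0.0002,8.4855) = 0.0015°; ψ = atan2(6.0000,6.0004) = 44.9982°
θ_1 = β − ψ = -44.9967°
θ_3 = φ − θ_1 − θ_2 = 30.0003° (wrapped to (-180°,180°])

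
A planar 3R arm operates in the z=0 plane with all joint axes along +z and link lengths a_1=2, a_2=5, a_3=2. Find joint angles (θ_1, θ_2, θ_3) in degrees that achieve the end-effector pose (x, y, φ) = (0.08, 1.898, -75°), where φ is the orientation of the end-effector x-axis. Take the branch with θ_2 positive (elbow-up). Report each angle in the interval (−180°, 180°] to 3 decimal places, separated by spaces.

-16.950 134.994 166.956

wrist centre = target − a_3·(cos φ, sin φ) = (-0.4376, 3.8299)
cos θ_2 = (14.8593−2²−5²)/(2·2·5) = -0.7070; θ_2 = 134.9942° (elbow-up)
β = atan2(3.8299,-0.4376) = 96.5189°; ψ = atan2(3.5359,-1.5352) = 113.4690°
θ_1 = β − ψ = -16.9501°
θ_3 = φ − θ_1 − θ_2 = 166.9559° (wrapped to (-180°,180°])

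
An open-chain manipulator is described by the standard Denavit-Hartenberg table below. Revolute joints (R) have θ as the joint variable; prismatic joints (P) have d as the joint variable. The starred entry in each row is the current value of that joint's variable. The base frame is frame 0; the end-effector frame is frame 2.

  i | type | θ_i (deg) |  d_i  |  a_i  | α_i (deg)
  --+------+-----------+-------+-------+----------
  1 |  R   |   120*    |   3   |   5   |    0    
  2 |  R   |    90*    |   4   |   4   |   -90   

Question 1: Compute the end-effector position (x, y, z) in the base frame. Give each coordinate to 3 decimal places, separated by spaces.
-5.964 2.330 7.000

after link 1: o_1 = (-2.5000, 4.3301, 3.0000)
after link 2: o_2 = (-5.9641, 2.3301, 7.0000)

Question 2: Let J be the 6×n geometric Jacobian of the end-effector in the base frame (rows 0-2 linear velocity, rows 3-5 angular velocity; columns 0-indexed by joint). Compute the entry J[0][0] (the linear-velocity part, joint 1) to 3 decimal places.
axis z_0 = ẑ; lever o_n−o_0 = (-5.9641,2.3301,7.0000)
cross product → J_v[:, 0] = (-2.3301,-5.9641,0.0000)
J_ω[:, 0] = z_0
entry J[0][0] = -2.3301

-2.330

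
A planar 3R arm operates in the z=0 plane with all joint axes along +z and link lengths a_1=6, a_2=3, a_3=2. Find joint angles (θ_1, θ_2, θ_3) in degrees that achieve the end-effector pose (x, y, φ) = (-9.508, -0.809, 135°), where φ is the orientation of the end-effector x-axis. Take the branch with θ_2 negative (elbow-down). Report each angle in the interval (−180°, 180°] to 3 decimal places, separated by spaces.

-149.999 -45.009 -29.992

wrist centre = target − a_3·(cos φ, sin φ) = (-8.0938, -2.2232)
cos θ_2 = (70.4521−6²−3²)/(2·6·3) = 0.7070; θ_2 = -45.0085° (elbow-down)
β = atan2(-2.2232,-8.0938) = -164.6407°; ψ = atan2(-2.1216,8.1210) = -14.6414°
θ_1 = β − ψ = -149.9993°
θ_3 = φ − θ_1 − θ_2 = -29.9922° (wrapped to (-180°,180°])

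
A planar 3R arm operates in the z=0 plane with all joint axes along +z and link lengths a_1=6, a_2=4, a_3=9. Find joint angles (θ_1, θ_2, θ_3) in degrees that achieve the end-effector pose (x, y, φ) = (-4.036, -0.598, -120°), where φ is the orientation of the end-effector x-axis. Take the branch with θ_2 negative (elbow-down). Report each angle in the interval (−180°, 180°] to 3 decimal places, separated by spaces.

wrist centre = target − a_3·(cos φ, sin φ) = (0.4640, 7.1962)
cos θ_2 = (52.0010−6²−4²)/(2·6·4) = 0.0000; θ_2 = -89.9988° (elbow-down)
β = atan2(7.1962,0.4640) = 86.3108°; ψ = atan2(-4.0000,6.0001) = -33.6897°
θ_1 = β − ψ = 120.0005°
θ_3 = φ − θ_1 − θ_2 = -150.0017° (wrapped to (-180°,180°])

120.000 -89.999 -150.002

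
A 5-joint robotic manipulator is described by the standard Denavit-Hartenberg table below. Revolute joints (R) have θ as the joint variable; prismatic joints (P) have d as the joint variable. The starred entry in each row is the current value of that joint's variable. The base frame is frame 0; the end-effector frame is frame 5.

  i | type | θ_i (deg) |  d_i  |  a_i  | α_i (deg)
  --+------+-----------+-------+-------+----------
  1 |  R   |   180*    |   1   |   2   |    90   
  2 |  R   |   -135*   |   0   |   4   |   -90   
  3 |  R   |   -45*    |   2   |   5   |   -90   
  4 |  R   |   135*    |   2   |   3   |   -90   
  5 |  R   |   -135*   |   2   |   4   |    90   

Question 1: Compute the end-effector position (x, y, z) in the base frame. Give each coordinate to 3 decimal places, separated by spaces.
after link 1: o_1 = (-2.0000, 0.0000, 1.0000)
after link 2: o_2 = (0.8284, 0.0000, -1.8284)
after link 3: o_3 = (1.9142, 3.5355, -5.7426)
after link 4: o_4 = (3.3536, 0.6213, -4.1820)
after link 5: o_5 = (2.6464, -0.9645, -8.3033)

2.646 -0.964 -8.303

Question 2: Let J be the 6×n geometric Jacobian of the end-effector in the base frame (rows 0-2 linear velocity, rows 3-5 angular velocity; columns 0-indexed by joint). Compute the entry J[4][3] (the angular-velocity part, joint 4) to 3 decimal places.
axis z_3 = (0.5000,-0.7071,-0.5000); lever o_n−o_3 = (0.7322,-4.5000,-2.5607)
cross product → J_v[:, 3] = (-0.4393,0.9142,-1.7322)
J_ω[:, 3] = z_3
entry J[4][3] = -0.7071

-0.707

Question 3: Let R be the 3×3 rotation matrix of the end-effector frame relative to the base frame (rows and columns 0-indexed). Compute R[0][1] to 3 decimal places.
-0.854

End-effector y-axis (col 1 of R) = (-0.8536,-0.5000,-0.1464)
R[0][1] = -0.8536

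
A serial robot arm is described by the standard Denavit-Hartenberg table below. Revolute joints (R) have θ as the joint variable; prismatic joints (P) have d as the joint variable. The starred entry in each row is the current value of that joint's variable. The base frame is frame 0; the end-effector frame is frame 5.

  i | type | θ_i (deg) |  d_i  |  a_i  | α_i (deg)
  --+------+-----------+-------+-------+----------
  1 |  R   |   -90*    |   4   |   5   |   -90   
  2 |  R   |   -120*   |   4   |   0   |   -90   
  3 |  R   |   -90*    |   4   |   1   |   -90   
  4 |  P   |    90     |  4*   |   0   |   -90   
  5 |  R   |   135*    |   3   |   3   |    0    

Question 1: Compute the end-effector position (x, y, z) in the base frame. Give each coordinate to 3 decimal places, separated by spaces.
2.000 -9.362 8.688

after link 1: o_1 = (0.0000, -5.0000, 4.0000)
after link 2: o_2 = (4.0000, -5.0000, 4.0000)
after link 3: o_3 = (5.0000, -8.4641, 6.0000)
after link 4: o_4 = (5.0000, -6.4641, 9.4641)
after link 5: o_5 = (2.0000, -9.3619, 8.6876)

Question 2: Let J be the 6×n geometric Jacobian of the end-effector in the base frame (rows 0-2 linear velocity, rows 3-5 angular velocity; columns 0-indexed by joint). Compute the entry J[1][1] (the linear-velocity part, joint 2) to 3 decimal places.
-4.688

axis z_1 = (1.0000,0.0000,0.0000); lever o_n−o_1 = (2.0000,-4.3619,4.6876)
cross product → J_v[:, 1] = (0.0000,-4.6876,-4.3619)
J_ω[:, 1] = z_1
entry J[1][1] = -4.6876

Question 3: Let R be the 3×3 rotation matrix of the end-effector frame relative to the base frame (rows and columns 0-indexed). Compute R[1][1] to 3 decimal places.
-0.259

End-effector y-axis (col 1 of R) = (-0.0000,-0.2588,0.9659)
R[1][1] = -0.2588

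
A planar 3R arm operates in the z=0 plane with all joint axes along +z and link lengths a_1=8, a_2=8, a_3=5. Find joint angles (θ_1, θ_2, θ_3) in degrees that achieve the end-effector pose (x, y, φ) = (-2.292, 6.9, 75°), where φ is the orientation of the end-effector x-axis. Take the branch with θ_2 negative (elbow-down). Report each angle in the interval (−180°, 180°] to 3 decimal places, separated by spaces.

-134.998 -150.002 0.000

wrist centre = target − a_3·(cos φ, sin φ) = (-3.5861, 2.0704)
cos θ_2 = (17.1465−8²−8²)/(2·8·8) = -0.8660; θ_2 = -150.0020° (elbow-down)
β = atan2(2.0704,-3.5861) = 150.0007°; ψ = atan2(-3.9998,1.0717) = -75.0010°
θ_1 = β − ψ = 225.0017°
θ_3 = φ − θ_1 − θ_2 = 0.0003° (wrapped to (-180°,180°])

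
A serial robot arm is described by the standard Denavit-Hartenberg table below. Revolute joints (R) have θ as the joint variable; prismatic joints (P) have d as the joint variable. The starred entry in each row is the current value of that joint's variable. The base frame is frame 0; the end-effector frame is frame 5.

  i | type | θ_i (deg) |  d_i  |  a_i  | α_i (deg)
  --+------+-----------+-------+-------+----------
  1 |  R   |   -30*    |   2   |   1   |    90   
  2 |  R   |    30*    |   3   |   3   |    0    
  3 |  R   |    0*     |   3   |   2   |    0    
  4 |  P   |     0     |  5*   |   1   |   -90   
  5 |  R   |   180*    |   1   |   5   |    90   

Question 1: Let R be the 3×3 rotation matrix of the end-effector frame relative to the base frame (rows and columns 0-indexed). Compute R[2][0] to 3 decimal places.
End-effector x-axis (col 0 of R) = (-0.7500,0.4330,-0.5000)
R[2][0] = -0.5000

-0.500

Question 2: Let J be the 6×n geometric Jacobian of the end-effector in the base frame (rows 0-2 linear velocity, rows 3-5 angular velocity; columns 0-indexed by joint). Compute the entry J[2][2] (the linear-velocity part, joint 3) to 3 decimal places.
axis z_2 = (-0.5000,-0.8660,0.0000); lever o_n−o_2 = (-5.9330,-5.8122,-0.1340)
cross product → J_v[:, 2] = (0.1160,-0.0670,-2.2321)
J_ω[:, 2] = z_2
entry J[2][2] = -2.2321

-2.232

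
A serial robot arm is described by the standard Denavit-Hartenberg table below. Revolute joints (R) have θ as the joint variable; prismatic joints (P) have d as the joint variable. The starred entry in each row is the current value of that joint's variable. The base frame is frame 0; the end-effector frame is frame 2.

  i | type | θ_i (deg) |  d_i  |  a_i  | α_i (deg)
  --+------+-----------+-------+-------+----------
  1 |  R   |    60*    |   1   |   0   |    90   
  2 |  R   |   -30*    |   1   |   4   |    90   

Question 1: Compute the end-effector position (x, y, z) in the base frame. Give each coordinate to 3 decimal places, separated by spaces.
after link 1: o_1 = (0.0000, 0.0000, 1.0000)
after link 2: o_2 = (2.5981, 2.5000, -1.0000)

2.598 2.500 -1.000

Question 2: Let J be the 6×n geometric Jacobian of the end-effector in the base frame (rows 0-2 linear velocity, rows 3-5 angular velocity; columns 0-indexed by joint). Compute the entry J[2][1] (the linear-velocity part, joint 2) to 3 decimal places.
3.464

axis z_1 = (0.8660,-0.5000,0.0000); lever o_n−o_1 = (2.5981,2.5000,-2.0000)
cross product → J_v[:, 1] = (1.0000,1.7321,3.4641)
J_ω[:, 1] = z_1
entry J[2][1] = 3.4641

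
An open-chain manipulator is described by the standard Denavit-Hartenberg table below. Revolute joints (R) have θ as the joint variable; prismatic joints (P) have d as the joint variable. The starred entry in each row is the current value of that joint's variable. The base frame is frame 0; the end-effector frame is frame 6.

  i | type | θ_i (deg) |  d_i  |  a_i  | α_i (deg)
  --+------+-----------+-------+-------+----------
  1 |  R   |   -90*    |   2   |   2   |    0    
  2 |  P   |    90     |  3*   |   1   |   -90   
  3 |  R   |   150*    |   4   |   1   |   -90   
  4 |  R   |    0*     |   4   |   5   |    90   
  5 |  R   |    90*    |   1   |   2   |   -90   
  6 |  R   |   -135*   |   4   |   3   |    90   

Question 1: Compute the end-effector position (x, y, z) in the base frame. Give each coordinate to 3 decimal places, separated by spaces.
-2.671 5.121 7.359

after link 1: o_1 = (0.0000, -2.0000, 2.0000)
after link 2: o_2 = (1.0000, -2.0000, 5.0000)
after link 3: o_3 = (0.1340, 2.0000, 4.5000)
after link 4: o_4 = (-6.1962, 2.0000, 5.4641)
after link 5: o_5 = (-7.1962, 3.0000, 7.1962)
after link 6: o_6 = (-2.6714, 5.1213, 7.3590)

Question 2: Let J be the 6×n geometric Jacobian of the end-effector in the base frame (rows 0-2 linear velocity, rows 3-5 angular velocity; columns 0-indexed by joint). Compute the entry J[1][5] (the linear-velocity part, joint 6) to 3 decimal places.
axis z_5 = (0.8660,0.0000,0.5000); lever o_n−o_5 = (4.5248,2.1213,0.1629)
cross product → J_v[:, 5] = (-1.0607,2.1213,1.8371)
J_ω[:, 5] = z_5
entry J[1][5] = 2.1213

2.121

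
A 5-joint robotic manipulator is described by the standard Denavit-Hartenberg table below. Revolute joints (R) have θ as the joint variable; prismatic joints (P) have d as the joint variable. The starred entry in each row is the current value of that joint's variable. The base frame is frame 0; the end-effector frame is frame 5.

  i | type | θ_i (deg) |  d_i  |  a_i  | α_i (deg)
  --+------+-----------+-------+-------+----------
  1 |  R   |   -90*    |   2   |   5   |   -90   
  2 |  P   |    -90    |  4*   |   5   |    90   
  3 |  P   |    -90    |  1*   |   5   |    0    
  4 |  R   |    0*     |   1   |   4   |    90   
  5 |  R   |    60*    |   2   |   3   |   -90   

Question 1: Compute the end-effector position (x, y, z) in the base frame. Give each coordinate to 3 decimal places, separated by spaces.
-6.500 -0.402 5.000

after link 1: o_1 = (0.0000, -5.0000, 2.0000)
after link 2: o_2 = (4.0000, -5.0000, 7.0000)
after link 3: o_3 = (-1.0000, -4.0000, 7.0000)
after link 4: o_4 = (-5.0000, -3.0000, 7.0000)
after link 5: o_5 = (-6.5000, -0.4019, 5.0000)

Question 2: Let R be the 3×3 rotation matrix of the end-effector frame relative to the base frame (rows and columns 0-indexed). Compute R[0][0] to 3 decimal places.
End-effector x-axis (col 0 of R) = (-0.5000,0.8660,0.0000)
R[0][0] = -0.5000

-0.500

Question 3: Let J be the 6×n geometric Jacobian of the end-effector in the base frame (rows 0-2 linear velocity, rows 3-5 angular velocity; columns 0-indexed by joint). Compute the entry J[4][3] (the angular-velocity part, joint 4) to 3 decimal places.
1.000

axis z_3 = (-0.0000,1.0000,0.0000); lever o_n−o_3 = (-5.5000,3.5981,-2.0000)
cross product → J_v[:, 3] = (-2.0000,-0.0000,5.5000)
J_ω[:, 3] = z_3
entry J[4][3] = 1.0000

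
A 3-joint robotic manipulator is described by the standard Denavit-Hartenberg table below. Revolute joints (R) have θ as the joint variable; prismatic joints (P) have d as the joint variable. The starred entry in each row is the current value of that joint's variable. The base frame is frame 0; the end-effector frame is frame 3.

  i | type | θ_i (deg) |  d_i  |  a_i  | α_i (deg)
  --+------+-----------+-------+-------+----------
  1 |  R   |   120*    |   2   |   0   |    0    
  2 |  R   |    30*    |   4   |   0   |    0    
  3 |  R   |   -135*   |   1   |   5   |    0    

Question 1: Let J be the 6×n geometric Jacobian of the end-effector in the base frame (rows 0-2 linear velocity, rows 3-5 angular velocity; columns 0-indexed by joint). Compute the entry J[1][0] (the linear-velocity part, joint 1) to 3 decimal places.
axis z_0 = ẑ; lever o_n−o_0 = (4.8296,1.2941,7.0000)
cross product → J_v[:, 0] = (-1.2941,4.8296,0.0000)
J_ω[:, 0] = z_0
entry J[1][0] = 4.8296

4.830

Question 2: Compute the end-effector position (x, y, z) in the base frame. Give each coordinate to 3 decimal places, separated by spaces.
4.830 1.294 7.000

after link 1: o_1 = (0.0000, 0.0000, 2.0000)
after link 2: o_2 = (0.0000, 0.0000, 6.0000)
after link 3: o_3 = (4.8296, 1.2941, 7.0000)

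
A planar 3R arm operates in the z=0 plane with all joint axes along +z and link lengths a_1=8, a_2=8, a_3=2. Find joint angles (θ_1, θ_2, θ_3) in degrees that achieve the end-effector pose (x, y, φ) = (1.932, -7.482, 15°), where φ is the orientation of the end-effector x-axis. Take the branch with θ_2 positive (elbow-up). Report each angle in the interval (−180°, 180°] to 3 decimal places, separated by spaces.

-150.000 120.003 44.997

wrist centre = target − a_3·(cos φ, sin φ) = (0.0001, -7.9996)
cos θ_2 = (63.9942−8²−8²)/(2·8·8) = -0.5000; θ_2 = 120.0030° (elbow-up)
β = atan2(-7.9996,0.0001) = -89.9989°; ψ = atan2(6.9280,3.9996) = 60.0015°
θ_1 = β − ψ = -150.0004°
θ_3 = φ − θ_1 − θ_2 = 44.9974° (wrapped to (-180°,180°])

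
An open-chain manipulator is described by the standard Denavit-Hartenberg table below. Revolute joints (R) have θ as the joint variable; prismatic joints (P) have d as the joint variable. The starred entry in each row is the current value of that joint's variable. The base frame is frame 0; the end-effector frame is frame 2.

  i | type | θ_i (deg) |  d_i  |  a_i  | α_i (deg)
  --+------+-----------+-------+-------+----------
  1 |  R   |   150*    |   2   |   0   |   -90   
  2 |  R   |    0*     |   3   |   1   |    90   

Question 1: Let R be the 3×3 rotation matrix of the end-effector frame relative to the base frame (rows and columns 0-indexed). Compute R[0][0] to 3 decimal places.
-0.866

End-effector x-axis (col 0 of R) = (-0.8660,0.5000,0.0000)
R[0][0] = -0.8660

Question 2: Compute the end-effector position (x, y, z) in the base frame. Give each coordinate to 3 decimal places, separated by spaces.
-2.366 -2.098 2.000

after link 1: o_1 = (0.0000, 0.0000, 2.0000)
after link 2: o_2 = (-2.3660, -2.0981, 2.0000)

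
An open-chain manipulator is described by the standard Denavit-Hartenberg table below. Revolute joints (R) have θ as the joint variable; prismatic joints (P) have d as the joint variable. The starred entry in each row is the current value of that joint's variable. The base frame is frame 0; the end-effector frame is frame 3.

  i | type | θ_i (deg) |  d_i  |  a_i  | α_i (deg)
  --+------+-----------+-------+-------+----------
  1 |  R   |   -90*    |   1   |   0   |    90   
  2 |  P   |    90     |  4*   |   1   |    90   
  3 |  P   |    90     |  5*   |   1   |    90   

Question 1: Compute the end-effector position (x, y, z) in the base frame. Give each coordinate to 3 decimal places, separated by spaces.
-5.000 -5.000 2.000

after link 1: o_1 = (0.0000, 0.0000, 1.0000)
after link 2: o_2 = (-4.0000, -0.0000, 2.0000)
after link 3: o_3 = (-5.0000, -5.0000, 2.0000)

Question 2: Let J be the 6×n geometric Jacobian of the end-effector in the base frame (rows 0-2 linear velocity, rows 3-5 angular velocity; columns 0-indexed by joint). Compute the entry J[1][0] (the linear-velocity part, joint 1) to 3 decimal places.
axis z_0 = ẑ; lever o_n−o_0 = (-5.0000,-5.0000,2.0000)
cross product → J_v[:, 0] = (5.0000,-5.0000,0.0000)
J_ω[:, 0] = z_0
entry J[1][0] = -5.0000

-5.000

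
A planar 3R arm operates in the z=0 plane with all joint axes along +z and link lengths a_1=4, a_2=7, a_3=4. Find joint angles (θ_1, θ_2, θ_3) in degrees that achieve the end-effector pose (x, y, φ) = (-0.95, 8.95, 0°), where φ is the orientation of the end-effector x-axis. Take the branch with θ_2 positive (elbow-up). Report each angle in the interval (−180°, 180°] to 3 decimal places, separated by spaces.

90.007 44.990 -134.997

wrist centre = target − a_3·(cos φ, sin φ) = (-4.9500, 8.9500)
cos θ_2 = (104.6050−4²−7²)/(2·4·7) = 0.7072; θ_2 = 44.9898° (elbow-up)
β = atan2(8.9500,-4.9500) = 118.9458°; ψ = atan2(4.9489,8.9506) = 28.9385°
θ_1 = β − ψ = 90.0072°
θ_3 = φ − θ_1 − θ_2 = -134.9971° (wrapped to (-180°,180°])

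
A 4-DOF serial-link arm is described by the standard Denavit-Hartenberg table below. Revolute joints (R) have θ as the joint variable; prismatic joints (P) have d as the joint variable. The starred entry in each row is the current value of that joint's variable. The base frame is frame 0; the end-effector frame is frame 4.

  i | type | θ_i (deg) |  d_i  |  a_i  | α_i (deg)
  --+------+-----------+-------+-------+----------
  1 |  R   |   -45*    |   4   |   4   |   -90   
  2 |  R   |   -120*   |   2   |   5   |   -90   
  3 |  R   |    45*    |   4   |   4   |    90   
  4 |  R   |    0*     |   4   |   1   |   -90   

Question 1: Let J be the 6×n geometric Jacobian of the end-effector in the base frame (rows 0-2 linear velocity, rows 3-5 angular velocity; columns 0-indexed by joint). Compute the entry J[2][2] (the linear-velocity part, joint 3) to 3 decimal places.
-0.612

axis z_2 = (0.6124,-0.6124,0.5000); lever o_n−o_2 = (-0.3005,-0.6995,7.5114)
cross product → J_v[:, 2] = (-4.2500,-4.7500,-0.6124)
J_ω[:, 2] = z_2
entry J[2][2] = -0.6124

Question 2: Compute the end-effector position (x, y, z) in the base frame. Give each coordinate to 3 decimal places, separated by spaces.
after link 1: o_1 = (2.8284, -2.8284, 4.0000)
after link 2: o_2 = (2.4749, 0.3536, 8.3301)
after link 3: o_3 = (1.9244, -3.0959, 12.7796)
after link 4: o_4 = (2.1744, -0.3459, 15.8415)

2.174 -0.346 15.841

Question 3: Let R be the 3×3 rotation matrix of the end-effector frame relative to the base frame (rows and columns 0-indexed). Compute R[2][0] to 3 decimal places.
End-effector x-axis (col 0 of R) = (-0.7500,-0.2500,0.6124)
R[2][0] = 0.6124

0.612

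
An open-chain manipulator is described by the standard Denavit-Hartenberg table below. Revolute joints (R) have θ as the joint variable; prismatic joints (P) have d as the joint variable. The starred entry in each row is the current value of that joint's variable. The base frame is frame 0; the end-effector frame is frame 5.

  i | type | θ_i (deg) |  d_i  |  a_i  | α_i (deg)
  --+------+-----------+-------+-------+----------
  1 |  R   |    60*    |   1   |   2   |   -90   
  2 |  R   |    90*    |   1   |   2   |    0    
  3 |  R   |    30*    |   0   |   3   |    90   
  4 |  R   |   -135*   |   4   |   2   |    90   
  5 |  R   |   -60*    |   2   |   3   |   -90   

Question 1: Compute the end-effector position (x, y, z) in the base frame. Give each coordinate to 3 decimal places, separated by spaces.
after link 1: o_1 = (1.0000, 1.7321, 1.0000)
after link 2: o_2 = (0.1340, 2.2321, -1.0000)
after link 3: o_3 = (-0.6160, 0.9330, -3.5981)
after link 4: o_4 = (2.6943, 3.8383, -4.3733)
after link 5: o_5 = (1.8819, 3.1381, -0.9310)

1.882 3.138 -0.931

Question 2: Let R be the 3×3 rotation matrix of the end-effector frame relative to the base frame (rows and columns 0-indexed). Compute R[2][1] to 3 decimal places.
-0.612

End-effector y-axis (col 1 of R) = (0.4356,-0.6597,-0.6124)
R[2][1] = -0.6124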